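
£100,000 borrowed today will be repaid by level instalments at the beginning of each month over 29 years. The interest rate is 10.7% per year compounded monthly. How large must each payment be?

Level annuity due; solve PV = PMT × [(1 − (1+r)^−n)/r] × (1+r) for PMT.
Periodic rate r = 0.107/12 per month; n is counted in months.
With n = 348: PMT = 100,000 / ([(1 − (1+r)^−n)/r] × (1+r)) = £925.95

£925.95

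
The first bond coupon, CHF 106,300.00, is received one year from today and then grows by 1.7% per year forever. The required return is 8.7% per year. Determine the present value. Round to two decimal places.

Periodic rate r = 0.087 per year.
Growing perpetuity (Gordon): PV = PMT₁ / (r − g) = 106,300 / (r − 0.017) = CHF 1,518,571.43.

CHF 1,518,571.43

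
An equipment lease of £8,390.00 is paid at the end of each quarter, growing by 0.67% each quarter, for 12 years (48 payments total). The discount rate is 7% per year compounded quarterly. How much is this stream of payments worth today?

Periodic rate r = 0.07/4 per quarter; n is counted in quarters.
Growing ordinary annuity: PV = PMT₁ × [1 − ((1+g)/(1+r))^n] / (r − g) = 8,390 × [1 − ((1+0.0067)/(1+r))^48] / (r − 0.0067) = £311,384.27.

£311,384.27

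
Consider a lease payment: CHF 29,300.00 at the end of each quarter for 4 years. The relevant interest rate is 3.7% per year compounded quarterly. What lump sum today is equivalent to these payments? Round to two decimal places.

This is an ordinary annuity: 16 payments of CHF 29,300.00 at the end of each quarter.
Periodic rate r = 0.037/4 per quarter; n is counted in quarters.
PV = PMT × [(1 − (1+r)^−n)/r] = 29,300 × [1 − (1+r)^−16] / r = CHF 433,899.63

CHF 433,899.63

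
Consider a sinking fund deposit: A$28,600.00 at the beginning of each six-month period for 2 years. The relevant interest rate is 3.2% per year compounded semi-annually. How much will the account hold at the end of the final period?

A$119,049.80

This is an annuity due: 4 deposits of A$28,600.00 at the beginning of each six-month period.
Periodic rate r = 0.032/2 per half-year; n is counted in half-years.
FV = PMT × [((1+r)^n − 1)/r] × (1+r) = 28,600 × [(1+r)^4 − 1] / r × (1+r) = A$119,049.80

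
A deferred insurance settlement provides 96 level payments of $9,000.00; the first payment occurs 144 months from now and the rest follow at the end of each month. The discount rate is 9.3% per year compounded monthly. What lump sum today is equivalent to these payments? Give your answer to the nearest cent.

$201,532.24

Ordinary annuity of 96 payments, first payment at period 144.
Periodic rate r = 0.093/12 per month; n is counted in months.
The ordinary-annuity PV formula values the stream one period before the first payment (period 143); discount that back 143 periods:
PV₀ = 9,000 × [1 − (1+r)^−96] / r × (1+r)^−143 = $201,532.24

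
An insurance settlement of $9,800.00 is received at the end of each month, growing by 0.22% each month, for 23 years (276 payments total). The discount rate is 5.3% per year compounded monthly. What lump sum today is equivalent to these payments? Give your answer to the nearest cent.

Periodic rate r = 0.053/12 per month; n is counted in months.
Growing ordinary annuity: PV = PMT₁ × [1 − ((1+g)/(1+r))^n] / (r − g) = 9,800 × [1 − ((1+0.0022)/(1+r))^276] / (r − 0.0022) = $2,018,348.23.

$2,018,348.23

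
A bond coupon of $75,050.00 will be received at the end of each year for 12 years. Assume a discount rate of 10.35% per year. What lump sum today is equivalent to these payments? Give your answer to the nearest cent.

This is an ordinary annuity: 12 payments of $75,050.00 at the end of each year.
Periodic rate r = 0.1035 per year.
PV = PMT × [(1 − (1+r)^−n)/r] = 75,050 × [1 − (1+r)^−12] / r = $502,716.93

$502,716.93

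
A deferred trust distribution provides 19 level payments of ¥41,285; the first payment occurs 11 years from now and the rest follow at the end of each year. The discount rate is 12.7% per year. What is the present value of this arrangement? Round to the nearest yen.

¥88,201

Ordinary annuity of 19 payments, first payment at period 11.
Periodic rate r = 0.127 per year.
The ordinary-annuity PV formula values the stream one period before the first payment (period 10); discount that back 10 periods:
PV₀ = 41,285 × [1 − (1+r)^−19] / r × (1+r)^−10 = ¥88,201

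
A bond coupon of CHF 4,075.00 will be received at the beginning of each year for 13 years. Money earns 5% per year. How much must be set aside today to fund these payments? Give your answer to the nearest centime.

This is an annuity due: 13 payments of CHF 4,075.00 at the beginning of each year.
Periodic rate r = 0.05 per year.
PV = PMT × [(1 − (1+r)^−n)/r] × (1+r) = 4,075 × [1 − (1+r)^−13] / r × (1+r) = CHF 40,192.75

CHF 40,192.75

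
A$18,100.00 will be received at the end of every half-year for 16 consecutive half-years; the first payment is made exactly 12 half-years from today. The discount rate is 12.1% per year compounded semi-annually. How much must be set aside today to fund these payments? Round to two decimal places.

A$95,531.38

Ordinary annuity of 16 payments, first payment at period 12.
Periodic rate r = 0.121/2 per half-year; n is counted in half-years.
The ordinary-annuity PV formula values the stream one period before the first payment (period 11); discount that back 11 periods:
PV₀ = 18,100 × [1 − (1+r)^−16] / r × (1+r)^−11 = A$95,531.38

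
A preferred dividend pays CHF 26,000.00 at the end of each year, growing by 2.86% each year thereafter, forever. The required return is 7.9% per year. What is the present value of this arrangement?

CHF 515,873.02

Periodic rate r = 0.079 per year.
Growing perpetuity (Gordon): PV = PMT₁ / (r − g) = 26,000 / (r − 0.0286) = CHF 515,873.02.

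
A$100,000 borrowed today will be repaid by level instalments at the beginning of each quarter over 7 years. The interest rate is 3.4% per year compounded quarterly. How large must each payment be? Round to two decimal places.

Level annuity due; solve PV = PMT × [(1 − (1+r)^−n)/r] × (1+r) for PMT.
Periodic rate r = 0.034/4 per quarter; n is counted in quarters.
With n = 28: PMT = 100,000 / ([(1 − (1+r)^−n)/r] × (1+r)) = A$3,994.40

A$3,994.40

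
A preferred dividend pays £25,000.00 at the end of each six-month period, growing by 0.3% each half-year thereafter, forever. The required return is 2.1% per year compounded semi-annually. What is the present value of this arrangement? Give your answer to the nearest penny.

Periodic rate r = 0.021/2 per half-year.
Growing perpetuity (Gordon): PV = PMT₁ / (r − g) = 25,000 / (r − 0.003) = £3,333,333.33.

£3,333,333.33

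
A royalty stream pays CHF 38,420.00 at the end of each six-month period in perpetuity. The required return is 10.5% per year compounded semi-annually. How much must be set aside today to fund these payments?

CHF 731,809.52

Periodic rate r = 0.105/2 per half-year.
Level perpetuity: PV = PMT / r = 38,420 / (0.105/2) = CHF 731,809.52.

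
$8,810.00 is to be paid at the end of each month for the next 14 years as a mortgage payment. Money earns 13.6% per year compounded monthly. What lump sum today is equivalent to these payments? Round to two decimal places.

$660,302.73

This is an ordinary annuity: 168 payments of $8,810.00 at the end of each month.
Periodic rate r = 0.136/12 per month; n is counted in months.
PV = PMT × [(1 − (1+r)^−n)/r] = 8,810 × [1 − (1+r)^−168] / r = $660,302.73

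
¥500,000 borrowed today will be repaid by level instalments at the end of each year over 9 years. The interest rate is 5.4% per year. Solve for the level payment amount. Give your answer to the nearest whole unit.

¥71,603

Level ordinary annuity; solve PV = PMT × [(1 − (1+r)^−n)/r] for PMT.
Periodic rate r = 0.054 per year.
With n = 9: PMT = 500,000 / ([(1 − (1+r)^−n)/r]) = ¥71,603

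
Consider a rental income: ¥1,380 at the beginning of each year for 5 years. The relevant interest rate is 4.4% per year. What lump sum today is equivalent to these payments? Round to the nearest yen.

This is an annuity due: 5 payments of ¥1,380 at the beginning of each year.
Periodic rate r = 0.044 per year.
PV = PMT × [(1 − (1+r)^−n)/r] × (1+r) = 1,380 × [1 − (1+r)^−5] / r × (1+r) = ¥6,342

¥6,342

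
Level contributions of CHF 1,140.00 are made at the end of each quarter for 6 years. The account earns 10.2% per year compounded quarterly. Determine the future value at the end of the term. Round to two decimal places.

CHF 37,106.80

This is an ordinary annuity: 24 deposits of CHF 1,140.00 at the end of each quarter.
Periodic rate r = 0.102/4 per quarter; n is counted in quarters.
FV = PMT × [((1+r)^n − 1)/r] = 1,140 × [(1+r)^24 − 1] / r = CHF 37,106.80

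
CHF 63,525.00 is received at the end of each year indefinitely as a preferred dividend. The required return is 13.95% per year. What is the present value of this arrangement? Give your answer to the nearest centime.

CHF 455,376.34

Periodic rate r = 0.1395 per year.
Level perpetuity: PV = PMT / r = 63,525 / (0.1395) = CHF 455,376.34.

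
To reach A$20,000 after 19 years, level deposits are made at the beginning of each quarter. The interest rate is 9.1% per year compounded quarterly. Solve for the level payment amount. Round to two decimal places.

A$98.27

Level annuity due; solve FV = PMT × [((1+r)^n − 1)/r] × (1+r) for PMT.
Periodic rate r = 0.091/4 per quarter; n is counted in quarters.
With n = 76: PMT = 20,000 / ([((1+r)^n − 1)/r] × (1+r)) = A$98.27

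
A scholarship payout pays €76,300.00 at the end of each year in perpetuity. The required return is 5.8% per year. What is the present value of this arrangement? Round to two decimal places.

Periodic rate r = 0.058 per year.
Level perpetuity: PV = PMT / r = 76,300 / (0.058) = €1,315,517.24.

€1,315,517.24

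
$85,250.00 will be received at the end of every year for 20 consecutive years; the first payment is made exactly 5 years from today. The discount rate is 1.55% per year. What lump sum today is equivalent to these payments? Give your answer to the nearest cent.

$1,369,532.09

Ordinary annuity of 20 payments, first payment at period 5.
Periodic rate r = 0.0155 per year.
The ordinary-annuity PV formula values the stream one period before the first payment (period 4); discount that back 4 periods:
PV₀ = 85,250 × [1 − (1+r)^−20] / r × (1+r)^−4 = $1,369,532.09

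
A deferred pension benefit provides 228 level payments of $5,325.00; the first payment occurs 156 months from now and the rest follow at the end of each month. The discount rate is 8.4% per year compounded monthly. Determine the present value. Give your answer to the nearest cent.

$205,426.38

Ordinary annuity of 228 payments, first payment at period 156.
Periodic rate r = 0.084/12 per month; n is counted in months.
The ordinary-annuity PV formula values the stream one period before the first payment (period 155); discount that back 155 periods:
PV₀ = 5,325 × [1 − (1+r)^−228] / r × (1+r)^−155 = $205,426.38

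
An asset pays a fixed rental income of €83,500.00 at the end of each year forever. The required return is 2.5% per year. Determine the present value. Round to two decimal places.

€3,340,000.00

Periodic rate r = 0.025 per year.
Level perpetuity: PV = PMT / r = 83,500 / (0.025) = €3,340,000.00.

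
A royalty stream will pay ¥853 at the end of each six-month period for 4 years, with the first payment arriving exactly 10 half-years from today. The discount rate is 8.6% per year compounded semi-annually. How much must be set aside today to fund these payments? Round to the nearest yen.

¥3,883

Ordinary annuity of 8 payments, first payment at period 10.
Periodic rate r = 0.086/2 per half-year; n is counted in half-years.
The ordinary-annuity PV formula values the stream one period before the first payment (period 9); discount that back 9 periods:
PV₀ = 853 × [1 − (1+r)^−8] / r × (1+r)^−9 = ¥3,883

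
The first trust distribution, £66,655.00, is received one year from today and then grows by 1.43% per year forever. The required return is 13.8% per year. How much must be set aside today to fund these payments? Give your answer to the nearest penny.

£538,843.98

Periodic rate r = 0.138 per year.
Growing perpetuity (Gordon): PV = PMT₁ / (r − g) = 66,655 / (r − 0.0143) = £538,843.98.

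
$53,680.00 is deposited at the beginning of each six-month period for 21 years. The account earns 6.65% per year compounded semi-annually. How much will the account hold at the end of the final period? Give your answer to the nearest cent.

$4,921,402.04

This is an annuity due: 42 deposits of $53,680.00 at the beginning of each six-month period.
Periodic rate r = 0.0665/2 per half-year; n is counted in half-years.
FV = PMT × [((1+r)^n − 1)/r] × (1+r) = 53,680 × [(1+r)^42 − 1] / r × (1+r) = $4,921,402.04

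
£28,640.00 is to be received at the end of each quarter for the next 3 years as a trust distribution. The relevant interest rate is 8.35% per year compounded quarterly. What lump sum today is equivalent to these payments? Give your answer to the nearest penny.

£301,256.56

This is an ordinary annuity: 12 payments of £28,640.00 at the end of each quarter.
Periodic rate r = 0.0835/4 per quarter; n is counted in quarters.
PV = PMT × [(1 − (1+r)^−n)/r] = 28,640 × [1 − (1+r)^−12] / r = £301,256.56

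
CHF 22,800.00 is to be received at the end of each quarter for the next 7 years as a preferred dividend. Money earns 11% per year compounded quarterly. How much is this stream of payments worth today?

CHF 441,198.84

This is an ordinary annuity: 28 payments of CHF 22,800.00 at the end of each quarter.
Periodic rate r = 0.11/4 per quarter; n is counted in quarters.
PV = PMT × [(1 − (1+r)^−n)/r] = 22,800 × [1 − (1+r)^−28] / r = CHF 441,198.84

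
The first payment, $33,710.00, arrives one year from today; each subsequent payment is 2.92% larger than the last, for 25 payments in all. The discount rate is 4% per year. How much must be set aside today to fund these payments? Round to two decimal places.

$716,955.90

Periodic rate r = 0.04 per year.
Growing ordinary annuity: PV = PMT₁ × [1 − ((1+g)/(1+r))^n] / (r − g) = 33,710 × [1 − ((1+0.0292)/(1+r))^25] / (r − 0.0292) = $716,955.90.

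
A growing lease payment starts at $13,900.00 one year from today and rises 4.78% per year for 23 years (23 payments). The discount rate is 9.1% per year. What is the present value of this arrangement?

$194,712.13

Periodic rate r = 0.091 per year.
Growing ordinary annuity: PV = PMT₁ × [1 − ((1+g)/(1+r))^n] / (r − g) = 13,900 × [1 − ((1+0.0478)/(1+r))^23] / (r − 0.0478) = $194,712.13.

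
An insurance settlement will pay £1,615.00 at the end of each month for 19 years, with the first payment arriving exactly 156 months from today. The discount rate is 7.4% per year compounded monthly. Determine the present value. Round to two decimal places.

£76,128.96

Ordinary annuity of 228 payments, first payment at period 156.
Periodic rate r = 0.074/12 per month; n is counted in months.
The ordinary-annuity PV formula values the stream one period before the first payment (period 155); discount that back 155 periods:
PV₀ = 1,615 × [1 − (1+r)^−228] / r × (1+r)^−155 = £76,128.96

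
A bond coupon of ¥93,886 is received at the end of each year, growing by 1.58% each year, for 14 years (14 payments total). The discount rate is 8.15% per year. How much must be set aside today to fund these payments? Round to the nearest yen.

¥834,747

Periodic rate r = 0.0815 per year.
Growing ordinary annuity: PV = PMT₁ × [1 − ((1+g)/(1+r))^n] / (r − g) = 93,886 × [1 − ((1+0.0158)/(1+r))^14] / (r − 0.0158) = ¥834,747.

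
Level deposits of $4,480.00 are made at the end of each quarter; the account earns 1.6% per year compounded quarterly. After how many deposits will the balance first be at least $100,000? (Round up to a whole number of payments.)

22 payments

Periodic rate r = 0.016/4 per quarter; n is counted in quarters.
Ordinary annuity FV: 100,000 = 4,480 × [((1+r)^n − 1)/r].
(1+r)^n = 1 + 100,000 × r / 4,480, so n = ln(1 + 100,000·r/4,480) / ln(1+r) = 21.42.
Round up to a whole number of payments: n = 22.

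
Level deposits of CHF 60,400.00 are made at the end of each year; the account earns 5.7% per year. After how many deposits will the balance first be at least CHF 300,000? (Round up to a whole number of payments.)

Periodic rate r = 0.057 per year.
Ordinary annuity FV: 300,000 = 60,400 × [((1+r)^n − 1)/r].
(1+r)^n = 1 + 300,000 × r / 60,400, so n = ln(1 + 300,000·r/60,400) / ln(1+r) = 4.50.
Round up to a whole number of payments: n = 5.

5 payments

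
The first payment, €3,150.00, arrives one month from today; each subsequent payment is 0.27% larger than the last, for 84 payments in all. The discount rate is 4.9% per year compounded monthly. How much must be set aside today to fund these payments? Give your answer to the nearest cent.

€249,008.89

Periodic rate r = 0.049/12 per month; n is counted in months.
Growing ordinary annuity: PV = PMT₁ × [1 − ((1+g)/(1+r))^n] / (r − g) = 3,150 × [1 − ((1+0.0027)/(1+r))^84] / (r − 0.0027) = €249,008.89.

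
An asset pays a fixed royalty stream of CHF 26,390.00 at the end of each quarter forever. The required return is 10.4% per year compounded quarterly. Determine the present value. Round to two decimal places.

CHF 1,015,000.00

Periodic rate r = 0.104/4 per quarter.
Level perpetuity: PV = PMT / r = 26,390 / (0.104/4) = CHF 1,015,000.00.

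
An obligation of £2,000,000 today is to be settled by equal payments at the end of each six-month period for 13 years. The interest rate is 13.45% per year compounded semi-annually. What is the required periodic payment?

£164,850.86

Level ordinary annuity; solve PV = PMT × [(1 − (1+r)^−n)/r] for PMT.
Periodic rate r = 0.1345/2 per half-year; n is counted in half-years.
With n = 26: PMT = 2,000,000 / ([(1 − (1+r)^−n)/r]) = £164,850.86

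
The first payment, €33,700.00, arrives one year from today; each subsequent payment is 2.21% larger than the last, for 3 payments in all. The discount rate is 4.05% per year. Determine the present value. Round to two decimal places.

€95,456.71

Periodic rate r = 0.0405 per year.
Growing ordinary annuity: PV = PMT₁ × [1 − ((1+g)/(1+r))^n] / (r − g) = 33,700 × [1 − ((1+0.0221)/(1+r))^3] / (r − 0.0221) = €95,456.71.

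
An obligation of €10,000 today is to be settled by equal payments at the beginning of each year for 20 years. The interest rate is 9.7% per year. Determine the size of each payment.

€1,048.89

Level annuity due; solve PV = PMT × [(1 − (1+r)^−n)/r] × (1+r) for PMT.
Periodic rate r = 0.097 per year.
With n = 20: PMT = 10,000 / ([(1 − (1+r)^−n)/r] × (1+r)) = €1,048.89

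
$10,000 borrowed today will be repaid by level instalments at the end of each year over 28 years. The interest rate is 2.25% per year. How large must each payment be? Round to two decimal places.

$485.25

Level ordinary annuity; solve PV = PMT × [(1 − (1+r)^−n)/r] for PMT.
Periodic rate r = 0.0225 per year.
With n = 28: PMT = 10,000 / ([(1 − (1+r)^−n)/r]) = $485.25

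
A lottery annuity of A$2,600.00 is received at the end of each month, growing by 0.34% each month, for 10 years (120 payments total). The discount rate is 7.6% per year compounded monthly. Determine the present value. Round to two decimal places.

A$261,938.27

Periodic rate r = 0.076/12 per month; n is counted in months.
Growing ordinary annuity: PV = PMT₁ × [1 − ((1+g)/(1+r))^n] / (r − g) = 2,600 × [1 − ((1+0.0034)/(1+r))^120] / (r − 0.0034) = A$261,938.27.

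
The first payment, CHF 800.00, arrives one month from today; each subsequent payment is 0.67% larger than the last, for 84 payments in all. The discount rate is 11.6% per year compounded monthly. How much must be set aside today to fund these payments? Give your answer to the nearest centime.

Periodic rate r = 0.116/12 per month; n is counted in months.
Growing ordinary annuity: PV = PMT₁ × [1 − ((1+g)/(1+r))^n] / (r − g) = 800 × [1 − ((1+0.0067)/(1+r))^84] / (r − 0.0067) = CHF 59,055.61.

CHF 59,055.61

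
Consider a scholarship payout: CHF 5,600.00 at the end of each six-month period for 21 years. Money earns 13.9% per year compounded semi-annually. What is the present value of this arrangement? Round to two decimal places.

CHF 75,782.51

This is an ordinary annuity: 42 payments of CHF 5,600.00 at the end of each six-month period.
Periodic rate r = 0.139/2 per half-year; n is counted in half-years.
PV = PMT × [(1 − (1+r)^−n)/r] = 5,600 × [1 − (1+r)^−42] / r = CHF 75,782.51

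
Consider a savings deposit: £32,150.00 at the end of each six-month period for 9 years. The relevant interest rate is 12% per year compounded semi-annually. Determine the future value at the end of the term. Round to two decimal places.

£993,616.73

This is an ordinary annuity: 18 deposits of £32,150.00 at the end of each six-month period.
Periodic rate r = 0.12/2 per half-year; n is counted in half-years.
FV = PMT × [((1+r)^n − 1)/r] = 32,150 × [(1+r)^18 − 1] / r = £993,616.73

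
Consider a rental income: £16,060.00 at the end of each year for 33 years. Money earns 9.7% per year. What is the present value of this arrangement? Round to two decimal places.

£157,765.92

This is an ordinary annuity: 33 payments of £16,060.00 at the end of each year.
Periodic rate r = 0.097 per year.
PV = PMT × [(1 − (1+r)^−n)/r] = 16,060 × [1 − (1+r)^−33] / r = £157,765.92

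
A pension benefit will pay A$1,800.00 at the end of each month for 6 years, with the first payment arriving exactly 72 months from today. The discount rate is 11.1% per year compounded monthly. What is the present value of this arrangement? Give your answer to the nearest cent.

A$49,052.47

Ordinary annuity of 72 payments, first payment at period 72.
Periodic rate r = 0.111/12 per month; n is counted in months.
The ordinary-annuity PV formula values the stream one period before the first payment (period 71); discount that back 71 periods:
PV₀ = 1,800 × [1 − (1+r)^−72] / r × (1+r)^−71 = A$49,052.47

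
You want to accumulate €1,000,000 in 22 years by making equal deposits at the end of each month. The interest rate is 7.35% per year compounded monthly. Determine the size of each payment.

Level ordinary annuity; solve FV = PMT × [((1+r)^n − 1)/r] for PMT.
Periodic rate r = 0.0735/12 per month; n is counted in months.
With n = 264: PMT = 1,000,000 / ([((1+r)^n − 1)/r]) = €1,526.23

€1,526.23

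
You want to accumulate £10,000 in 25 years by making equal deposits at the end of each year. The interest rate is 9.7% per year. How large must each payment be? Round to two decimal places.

Level ordinary annuity; solve FV = PMT × [((1+r)^n − 1)/r] for PMT.
Periodic rate r = 0.097 per year.
With n = 25: PMT = 10,000 / ([((1+r)^n − 1)/r]) = £106.36

£106.36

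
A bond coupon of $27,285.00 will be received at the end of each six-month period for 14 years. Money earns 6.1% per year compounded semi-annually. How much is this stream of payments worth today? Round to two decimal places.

$508,863.00

This is an ordinary annuity: 28 payments of $27,285.00 at the end of each six-month period.
Periodic rate r = 0.061/2 per half-year; n is counted in half-years.
PV = PMT × [(1 − (1+r)^−n)/r] = 27,285 × [1 − (1+r)^−28] / r = $508,863.00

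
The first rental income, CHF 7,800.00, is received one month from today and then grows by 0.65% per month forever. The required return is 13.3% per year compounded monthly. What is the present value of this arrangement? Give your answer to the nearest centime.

Periodic rate r = 0.133/12 per month.
Growing perpetuity (Gordon): PV = PMT₁ / (r − g) = 7,800 / (r − 0.0065) = CHF 1,701,818.18.

CHF 1,701,818.18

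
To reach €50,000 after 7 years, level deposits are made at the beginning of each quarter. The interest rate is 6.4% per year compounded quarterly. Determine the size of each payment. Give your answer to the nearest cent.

Level annuity due; solve FV = PMT × [((1+r)^n − 1)/r] × (1+r) for PMT.
Periodic rate r = 0.064/4 per quarter; n is counted in quarters.
With n = 28: PMT = 50,000 / ([((1+r)^n − 1)/r] × (1+r)) = €1,406.98

€1,406.98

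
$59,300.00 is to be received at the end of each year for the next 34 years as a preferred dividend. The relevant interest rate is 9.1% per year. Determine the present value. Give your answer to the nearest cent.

This is an ordinary annuity: 34 payments of $59,300.00 at the end of each year.
Periodic rate r = 0.091 per year.
PV = PMT × [(1 − (1+r)^−n)/r] = 59,300 × [1 − (1+r)^−34] / r = $617,921.81

$617,921.81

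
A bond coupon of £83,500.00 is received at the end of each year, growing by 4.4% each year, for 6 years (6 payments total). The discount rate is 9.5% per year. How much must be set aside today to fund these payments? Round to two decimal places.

Periodic rate r = 0.095 per year.
Growing ordinary annuity: PV = PMT₁ × [1 − ((1+g)/(1+r))^n] / (r − g) = 83,500 × [1 − ((1+0.044)/(1+r))^6] / (r − 0.044) = £407,454.65.

£407,454.65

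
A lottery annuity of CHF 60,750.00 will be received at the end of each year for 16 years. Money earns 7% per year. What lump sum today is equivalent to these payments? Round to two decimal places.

CHF 573,883.90

This is an ordinary annuity: 16 payments of CHF 60,750.00 at the end of each year.
Periodic rate r = 0.07 per year.
PV = PMT × [(1 − (1+r)^−n)/r] = 60,750 × [1 − (1+r)^−16] / r = CHF 573,883.90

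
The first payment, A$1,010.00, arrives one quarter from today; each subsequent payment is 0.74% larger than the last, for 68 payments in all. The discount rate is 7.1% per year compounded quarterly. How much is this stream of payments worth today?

A$48,885.79

Periodic rate r = 0.071/4 per quarter; n is counted in quarters.
Growing ordinary annuity: PV = PMT₁ × [1 − ((1+g)/(1+r))^n] / (r − g) = 1,010 × [1 − ((1+0.0074)/(1+r))^68] / (r − 0.0074) = A$48,885.79.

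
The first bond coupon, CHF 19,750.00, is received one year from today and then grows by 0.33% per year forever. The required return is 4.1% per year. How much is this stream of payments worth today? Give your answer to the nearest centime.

CHF 523,872.68

Periodic rate r = 0.041 per year.
Growing perpetuity (Gordon): PV = PMT₁ / (r − g) = 19,750 / (r − 0.0033) = CHF 523,872.68.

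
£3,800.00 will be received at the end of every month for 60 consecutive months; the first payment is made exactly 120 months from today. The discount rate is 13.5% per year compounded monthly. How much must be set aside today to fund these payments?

Ordinary annuity of 60 payments, first payment at period 120.
Periodic rate r = 0.135/12 per month; n is counted in months.
The ordinary-annuity PV formula values the stream one period before the first payment (period 119); discount that back 119 periods:
PV₀ = 3,800 × [1 − (1+r)^−60] / r × (1+r)^−119 = £43,621.87

£43,621.87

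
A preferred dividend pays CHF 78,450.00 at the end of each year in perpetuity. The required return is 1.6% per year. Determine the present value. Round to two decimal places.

Periodic rate r = 0.016 per year.
Level perpetuity: PV = PMT / r = 78,450 / (0.016) = CHF 4,903,125.00.

CHF 4,903,125.00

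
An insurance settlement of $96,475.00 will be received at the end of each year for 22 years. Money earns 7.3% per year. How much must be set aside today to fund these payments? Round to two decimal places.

This is an ordinary annuity: 22 payments of $96,475.00 at the end of each year.
Periodic rate r = 0.073 per year.
PV = PMT × [(1 − (1+r)^−n)/r] = 96,475 × [1 − (1+r)^−22] / r = $1,041,097.83

$1,041,097.83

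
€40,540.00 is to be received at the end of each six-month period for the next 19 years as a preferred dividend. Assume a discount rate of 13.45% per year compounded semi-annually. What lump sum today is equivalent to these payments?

This is an ordinary annuity: 38 payments of €40,540.00 at the end of each six-month period.
Periodic rate r = 0.1345/2 per half-year; n is counted in half-years.
PV = PMT × [(1 − (1+r)^−n)/r] = 40,540 × [1 − (1+r)^−38] / r = €552,000.30

€552,000.30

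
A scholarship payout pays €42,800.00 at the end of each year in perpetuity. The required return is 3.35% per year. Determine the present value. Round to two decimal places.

€1,277,611.94

Periodic rate r = 0.0335 per year.
Level perpetuity: PV = PMT / r = 42,800 / (0.0335) = €1,277,611.94.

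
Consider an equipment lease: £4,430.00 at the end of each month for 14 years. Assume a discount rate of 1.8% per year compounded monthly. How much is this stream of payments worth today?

This is an ordinary annuity: 168 payments of £4,430.00 at the end of each month.
Periodic rate r = 0.018/12 per month; n is counted in months.
PV = PMT × [(1 − (1+r)^−n)/r] = 4,430 × [1 − (1+r)^−168] / r = £657,437.09

£657,437.09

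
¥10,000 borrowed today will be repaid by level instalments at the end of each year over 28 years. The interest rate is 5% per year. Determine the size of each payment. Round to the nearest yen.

¥671

Level ordinary annuity; solve PV = PMT × [(1 − (1+r)^−n)/r] for PMT.
Periodic rate r = 0.05 per year.
With n = 28: PMT = 10,000 / ([(1 − (1+r)^−n)/r]) = ¥671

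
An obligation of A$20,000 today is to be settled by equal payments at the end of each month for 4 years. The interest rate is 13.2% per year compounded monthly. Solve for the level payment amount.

A$538.54

Level ordinary annuity; solve PV = PMT × [(1 − (1+r)^−n)/r] for PMT.
Periodic rate r = 0.132/12 per month; n is counted in months.
With n = 48: PMT = 20,000 / ([(1 − (1+r)^−n)/r]) = A$538.54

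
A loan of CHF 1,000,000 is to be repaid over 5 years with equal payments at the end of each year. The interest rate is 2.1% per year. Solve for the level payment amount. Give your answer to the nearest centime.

Level ordinary annuity; solve PV = PMT × [(1 − (1+r)^−n)/r] for PMT.
Periodic rate r = 0.021 per year.
With n = 5: PMT = 1,000,000 / ([(1 − (1+r)^−n)/r]) = CHF 212,774.54

CHF 212,774.54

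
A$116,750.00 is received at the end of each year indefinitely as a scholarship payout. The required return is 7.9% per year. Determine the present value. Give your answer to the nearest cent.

Periodic rate r = 0.079 per year.
Level perpetuity: PV = PMT / r = 116,750 / (0.079) = A$1,477,848.10.

A$1,477,848.10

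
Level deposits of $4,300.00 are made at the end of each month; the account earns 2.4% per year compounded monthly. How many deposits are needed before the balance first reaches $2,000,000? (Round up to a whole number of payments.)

Periodic rate r = 0.024/12 per month; n is counted in months.
Ordinary annuity FV: 2,000,000 = 4,300 × [((1+r)^n − 1)/r].
(1+r)^n = 1 + 2,000,000 × r / 4,300, so n = ln(1 + 2,000,000·r/4,300) / ln(1+r) = 329.15.
Round up to a whole number of payments: n = 330.

330 payments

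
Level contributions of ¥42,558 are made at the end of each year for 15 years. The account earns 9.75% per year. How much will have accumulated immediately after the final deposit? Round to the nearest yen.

This is an ordinary annuity: 15 deposits of ¥42,558 at the end of each year.
Periodic rate r = 0.0975 per year.
FV = PMT × [((1+r)^n − 1)/r] = 42,558 × [(1+r)^15 − 1] / r = ¥1,325,664

¥1,325,664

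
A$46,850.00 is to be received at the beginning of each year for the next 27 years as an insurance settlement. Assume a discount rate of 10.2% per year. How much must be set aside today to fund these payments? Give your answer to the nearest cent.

A$469,402.67

This is an annuity due: 27 payments of A$46,850.00 at the beginning of each year.
Periodic rate r = 0.102 per year.
PV = PMT × [(1 − (1+r)^−n)/r] × (1+r) = 46,850 × [1 − (1+r)^−27] / r × (1+r) = A$469,402.67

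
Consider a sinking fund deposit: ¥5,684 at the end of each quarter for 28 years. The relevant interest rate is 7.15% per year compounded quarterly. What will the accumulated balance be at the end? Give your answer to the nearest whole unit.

¥1,995,070

This is an ordinary annuity: 112 deposits of ¥5,684 at the end of each quarter.
Periodic rate r = 0.0715/4 per quarter; n is counted in quarters.
FV = PMT × [((1+r)^n − 1)/r] = 5,684 × [(1+r)^112 − 1] / r = ¥1,995,070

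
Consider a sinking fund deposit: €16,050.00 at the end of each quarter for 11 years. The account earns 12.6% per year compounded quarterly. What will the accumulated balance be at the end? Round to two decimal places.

€1,484,869.02

This is an ordinary annuity: 44 deposits of €16,050.00 at the end of each quarter.
Periodic rate r = 0.126/4 per quarter; n is counted in quarters.
FV = PMT × [((1+r)^n − 1)/r] = 16,050 × [(1+r)^44 − 1] / r = €1,484,869.02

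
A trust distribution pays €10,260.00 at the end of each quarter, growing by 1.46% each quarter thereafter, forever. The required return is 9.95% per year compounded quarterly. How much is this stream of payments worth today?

€998,540.15

Periodic rate r = 0.0995/4 per quarter.
Growing perpetuity (Gordon): PV = PMT₁ / (r − g) = 10,260 / (r − 0.0146) = €998,540.15.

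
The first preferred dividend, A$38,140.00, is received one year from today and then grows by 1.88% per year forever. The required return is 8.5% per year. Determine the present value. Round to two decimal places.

A$576,132.93

Periodic rate r = 0.085 per year.
Growing perpetuity (Gordon): PV = PMT₁ / (r − g) = 38,140 / (r − 0.0188) = A$576,132.93.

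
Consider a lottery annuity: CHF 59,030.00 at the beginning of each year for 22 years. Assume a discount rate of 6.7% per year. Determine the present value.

This is an annuity due: 22 payments of CHF 59,030.00 at the beginning of each year.
Periodic rate r = 0.067 per year.
PV = PMT × [(1 − (1+r)^−n)/r] × (1+r) = 59,030 × [1 − (1+r)^−22] / r × (1+r) = CHF 714,367.70

CHF 714,367.70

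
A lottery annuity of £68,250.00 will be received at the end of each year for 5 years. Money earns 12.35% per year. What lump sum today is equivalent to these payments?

£243,907.63

This is an ordinary annuity: 5 payments of £68,250.00 at the end of each year.
Periodic rate r = 0.1235 per year.
PV = PMT × [(1 − (1+r)^−n)/r] = 68,250 × [1 − (1+r)^−5] / r = £243,907.63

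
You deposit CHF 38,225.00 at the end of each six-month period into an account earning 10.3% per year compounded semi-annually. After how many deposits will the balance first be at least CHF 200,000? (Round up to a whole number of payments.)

Periodic rate r = 0.103/2 per half-year; n is counted in half-years.
Ordinary annuity FV: 200,000 = 38,225 × [((1+r)^n − 1)/r].
(1+r)^n = 1 + 200,000 × r / 38,225, so n = ln(1 + 200,000·r/38,225) / ln(1+r) = 4.75.
Round up to a whole number of payments: n = 5.

5 payments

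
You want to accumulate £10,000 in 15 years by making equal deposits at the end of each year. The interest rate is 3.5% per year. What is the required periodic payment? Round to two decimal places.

Level ordinary annuity; solve FV = PMT × [((1+r)^n − 1)/r] for PMT.
Periodic rate r = 0.035 per year.
With n = 15: PMT = 10,000 / ([((1+r)^n − 1)/r]) = £518.25

£518.25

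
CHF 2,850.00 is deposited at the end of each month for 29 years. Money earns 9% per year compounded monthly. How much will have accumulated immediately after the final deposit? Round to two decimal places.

This is an ordinary annuity: 348 deposits of CHF 2,850.00 at the end of each month.
Periodic rate r = 0.09/12 per month; n is counted in months.
FV = PMT × [((1+r)^n − 1)/r] = 2,850 × [(1+r)^348 − 1] / r = CHF 4,737,556.80

CHF 4,737,556.80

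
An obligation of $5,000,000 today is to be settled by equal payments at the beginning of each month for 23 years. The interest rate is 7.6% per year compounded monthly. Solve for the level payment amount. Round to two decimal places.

$38,146.17

Level annuity due; solve PV = PMT × [(1 − (1+r)^−n)/r] × (1+r) for PMT.
Periodic rate r = 0.076/12 per month; n is counted in months.
With n = 276: PMT = 5,000,000 / ([(1 − (1+r)^−n)/r] × (1+r)) = $38,146.17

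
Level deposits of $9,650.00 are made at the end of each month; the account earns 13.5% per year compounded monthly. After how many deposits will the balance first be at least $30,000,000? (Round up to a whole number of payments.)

Periodic rate r = 0.135/12 per month; n is counted in months.
Ordinary annuity FV: 30,000,000 = 9,650 × [((1+r)^n − 1)/r].
(1+r)^n = 1 + 30,000,000 × r / 9,650, so n = ln(1 + 30,000,000·r/9,650) / ln(1+r) = 320.26.
Round up to a whole number of payments: n = 321.

321 payments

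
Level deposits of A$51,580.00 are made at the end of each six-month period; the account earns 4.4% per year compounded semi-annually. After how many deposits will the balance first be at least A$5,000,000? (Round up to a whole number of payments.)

53 payments

Periodic rate r = 0.044/2 per half-year; n is counted in half-years.
Ordinary annuity FV: 5,000,000 = 51,580 × [((1+r)^n − 1)/r].
(1+r)^n = 1 + 5,000,000 × r / 51,580, so n = ln(1 + 5,000,000·r/51,580) / ln(1+r) = 52.47.
Round up to a whole number of payments: n = 53.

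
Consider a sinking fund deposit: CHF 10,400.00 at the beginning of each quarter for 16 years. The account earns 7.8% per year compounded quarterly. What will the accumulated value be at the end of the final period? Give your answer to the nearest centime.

This is an annuity due: 64 deposits of CHF 10,400.00 at the beginning of each quarter.
Periodic rate r = 0.078/4 per quarter; n is counted in quarters.
FV = PMT × [((1+r)^n − 1)/r] × (1+r) = 10,400 × [(1+r)^64 − 1] / r × (1+r) = CHF 1,327,675.54

CHF 1,327,675.54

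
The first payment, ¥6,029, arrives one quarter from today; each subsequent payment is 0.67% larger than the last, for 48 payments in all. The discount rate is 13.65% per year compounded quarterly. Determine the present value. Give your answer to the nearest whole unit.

¥159,330

Periodic rate r = 0.1365/4 per quarter; n is counted in quarters.
Growing ordinary annuity: PV = PMT₁ × [1 − ((1+g)/(1+r))^n] / (r − g) = 6,029 × [1 − ((1+0.0067)/(1+r))^48] / (r − 0.0067) = ¥159,330.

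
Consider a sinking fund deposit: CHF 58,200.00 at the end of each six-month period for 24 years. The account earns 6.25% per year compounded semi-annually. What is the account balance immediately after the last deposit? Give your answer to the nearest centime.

This is an ordinary annuity: 48 deposits of CHF 58,200.00 at the end of each six-month period.
Periodic rate r = 0.0625/2 per half-year; n is counted in half-years.
FV = PMT × [((1+r)^n − 1)/r] = 58,200 × [(1+r)^48 − 1] / r = CHF 6,294,837.70

CHF 6,294,837.70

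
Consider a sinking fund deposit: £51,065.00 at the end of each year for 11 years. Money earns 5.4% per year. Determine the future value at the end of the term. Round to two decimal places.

This is an ordinary annuity: 11 deposits of £51,065.00 at the end of each year.
Periodic rate r = 0.054 per year.
FV = PMT × [((1+r)^n − 1)/r] = 51,065 × [(1+r)^11 − 1] / r = £740,812.83

£740,812.83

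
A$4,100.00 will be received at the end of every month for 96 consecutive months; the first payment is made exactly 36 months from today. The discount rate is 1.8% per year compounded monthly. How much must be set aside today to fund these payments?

Ordinary annuity of 96 payments, first payment at period 36.
Periodic rate r = 0.018/12 per month; n is counted in months.
The ordinary-annuity PV formula values the stream one period before the first payment (period 35); discount that back 35 periods:
PV₀ = 4,100 × [1 − (1+r)^−96] / r × (1+r)^−35 = A$347,596.20

A$347,596.20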